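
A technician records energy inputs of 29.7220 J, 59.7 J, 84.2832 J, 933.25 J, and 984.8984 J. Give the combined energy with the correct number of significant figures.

2091.9 J

29.7220 J + 59.7 J + 84.2832 J + 933.25 J + 984.8984 J = 2091.8536 J.
Addition/subtraction keeps the fewest decimal places: 29.7220 → 4 decimal places, 59.7 → 1 decimal place, 84.2832 → 4 decimal places, 933.25 → 2 decimal places, 984.8984 → 4 decimal places; limit is 1.
Rounded to 1 decimal place: 2091.9 J.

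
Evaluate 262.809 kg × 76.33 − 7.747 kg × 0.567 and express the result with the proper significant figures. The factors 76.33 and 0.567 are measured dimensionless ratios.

2.006 × 10⁴ kg

262.809 × 76.33 = 20060.21097 → 2.006 × 10⁴ kg (4 s.f., last digit at the 10^1 place).
7.747 × 0.567 = 4.392549 → 4.39 kg (3 s.f., last digit at the 10^-2 place).
Difference: 20055.818421 kg; keep the coarser place, 10^1.
Result: 2.006 × 10⁴ kg.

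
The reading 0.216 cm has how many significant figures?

0.216: leading zeros are not significant.

3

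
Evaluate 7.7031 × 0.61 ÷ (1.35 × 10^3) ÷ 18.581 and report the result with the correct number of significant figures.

1.9 × 10^-4

7.7031 × 0.61 ÷ (1.35 × 10^3) ÷ 18.581 = 0.000187323610139…
Multiplication/division keeps the fewest significant figures: 7.7031 → 5 s.f., 0.61 → 2 s.f., 1.35 × 10^3 → 3 s.f., 18.581 → 5 s.f.; limit is 2.
Rounded to 2 significant figures: 1.9 × 10^-4.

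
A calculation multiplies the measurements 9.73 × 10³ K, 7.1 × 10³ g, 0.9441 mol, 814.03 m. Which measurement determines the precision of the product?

7.1 × 10³ g

9.73 × 10³ K → 3 s.f.; 7.1 × 10³ g → 2 s.f.; 0.9441 mol → 4 s.f.; 814.03 m → 5 s.f.
The fewest is 2 significant figures, from 7.1 × 10³ g.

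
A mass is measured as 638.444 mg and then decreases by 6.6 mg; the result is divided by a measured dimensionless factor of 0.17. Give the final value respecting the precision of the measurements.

638.444 mg − 6.6 mg = 631.844 mg; the difference is limited to 1 decimal place (4 s.f.).
Carrying full precision, 631.844 ÷ 0.17 = 3716.72941176… mg; 0.17 has 2 s.f., so the result keeps min(4, 2) = 2 s.f.
Rounded to 2 significant figures: 3.7 × 10³ mg.

3.7 × 10³ mg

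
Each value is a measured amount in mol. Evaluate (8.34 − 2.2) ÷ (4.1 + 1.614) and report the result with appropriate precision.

1.1

8.34 − 2.2 = 6.14, limited to 1 d.p. → 2 s.f.; 4.1 + 1.614 = 5.714, limited to 1 d.p. → 2 s.f.
Carrying full precision, 6.14 ÷ 5.714 = 1.07455372769…; keep min(2, 2) = 2 s.f.
Rounded to 2 significant figures: 1.1.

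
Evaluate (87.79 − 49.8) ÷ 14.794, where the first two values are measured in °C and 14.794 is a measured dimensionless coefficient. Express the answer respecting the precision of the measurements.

87.79 °C − 49.8 °C = 37.99 °C; the difference is limited to 1 decimal place (3 s.f.).
Carrying full precision, 37.99 ÷ 14.794 = 2.56793294579… °C; 14.794 has 5 s.f., so the result keeps min(3, 5) = 3 s.f.
Rounded to 3 significant figures: 2.57 °C.

2.57 °C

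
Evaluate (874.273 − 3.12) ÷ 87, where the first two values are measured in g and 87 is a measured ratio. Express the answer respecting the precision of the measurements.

874.273 g − 3.12 g = 871.153 g; the difference is limited to 2 decimal places (5 s.f.).
Carrying full precision, 871.153 ÷ 87 = 10.0132528736… g; 87 has 2 s.f., so the result keeps min(5, 2) = 2 s.f.
Rounded to 2 significant figures: 10. g.

10. g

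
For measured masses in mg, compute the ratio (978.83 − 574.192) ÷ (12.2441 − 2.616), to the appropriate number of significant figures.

978.83 − 574.192 = 404.638, limited to 2 d.p. → 5 s.f.; 12.2441 − 2.616 = 9.6281, limited to 3 d.p. → 4 s.f.
Carrying full precision, 404.638 ÷ 9.6281 = 42.0267757917…; keep min(5, 4) = 4 s.f.
Rounded to 4 significant figures: 42.03.

42.03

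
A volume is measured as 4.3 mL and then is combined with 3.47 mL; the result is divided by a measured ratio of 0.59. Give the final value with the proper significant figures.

13 mL

4.3 mL + 3.47 mL = 7.77 mL; the sum is limited to 1 decimal place (2 s.f.).
Carrying full precision, 7.77 ÷ 0.59 = 13.1694915254… mL; 0.59 has 2 s.f., so the result keeps min(2, 2) = 2 s.f.
Rounded to 2 significant figures: 13 mL.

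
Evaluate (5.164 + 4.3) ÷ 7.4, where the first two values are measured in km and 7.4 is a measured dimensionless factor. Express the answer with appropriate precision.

5.164 km + 4.3 km = 9.464 km; the sum is limited to 1 decimal place (2 s.f.).
Carrying full precision, 9.464 ÷ 7.4 = 1.27891891892… km; 7.4 has 2 s.f., so the result keeps min(2, 2) = 2 s.f.
Rounded to 2 significant figures: 1.3 km.

1.3 km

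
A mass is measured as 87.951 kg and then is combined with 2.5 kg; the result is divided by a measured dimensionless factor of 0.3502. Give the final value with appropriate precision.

87.951 kg + 2.5 kg = 90.451 kg; the sum is limited to 1 decimal place (3 s.f.).
Carrying full precision, 90.451 ÷ 0.3502 = 258.283837807… kg; 0.3502 has 4 s.f., so the result keeps min(3, 4) = 3 s.f.
Rounded to 3 significant figures: 258 kg.

258 kg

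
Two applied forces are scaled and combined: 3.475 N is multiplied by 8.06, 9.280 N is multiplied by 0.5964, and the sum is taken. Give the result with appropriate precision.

3.475 × 8.06 = 28.0085 → 28.0 N (3 s.f., last digit at the 10^-1 place).
9.280 × 0.5964 = 5.534592 → 5.535 N (4 s.f., last digit at the 10^-3 place).
Sum: 33.543092 N; keep the coarser place, 10^-1.
Result: 33.5 N.

33.5 N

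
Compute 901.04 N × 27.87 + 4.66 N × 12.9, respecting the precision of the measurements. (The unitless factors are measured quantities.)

901.04 × 27.87 = 25111.9848 → 2.511 × 10⁴ N (4 s.f., last digit at the 10^1 place).
4.66 × 12.9 = 60.114 → 60.1 N (3 s.f., last digit at the 10^-1 place).
Sum: 25172.0988 N; keep the coarser place, 10^1.
Result: 2.517 × 10⁴ N.

2.517 × 10⁴ N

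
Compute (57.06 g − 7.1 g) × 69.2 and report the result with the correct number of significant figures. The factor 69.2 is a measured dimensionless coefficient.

3.46 × 10³ g

57.06 g − 7.1 g = 49.96 g; the difference is limited to 1 decimal place (3 s.f.).
Carrying full precision, 49.96 × 69.2 = 3457.232 g; 69.2 has 3 s.f., so the result keeps min(3, 3) = 3 s.f.
Rounded to 3 significant figures: 3.46 × 10³ g.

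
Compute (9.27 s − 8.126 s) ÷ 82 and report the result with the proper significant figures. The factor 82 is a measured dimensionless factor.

9.27 s − 8.126 s = 1.144 s; the difference is limited to 2 decimal places (3 s.f.).
Carrying full precision, 1.144 ÷ 82 = 0.0139512195122… s; 82 has 2 s.f., so the result keeps min(3, 2) = 2 s.f.
Rounded to 2 significant figures: 0.014 s.

0.014 s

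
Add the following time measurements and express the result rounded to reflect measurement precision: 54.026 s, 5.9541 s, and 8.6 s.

54.026 s + 5.9541 s + 8.6 s = 68.5801 s.
Addition/subtraction keeps the fewest decimal places: 54.026 → 3 decimal places, 5.9541 → 4 decimal places, 8.6 → 1 decimal place; limit is 1.
Rounded to 1 decimal place: 68.6 s.

68.6 s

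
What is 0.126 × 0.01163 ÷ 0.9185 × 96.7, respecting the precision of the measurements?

0.154

0.126 × 0.01163 ÷ 0.9185 × 96.7 = 0.15427571693…
Multiplication/division keeps the fewest significant figures: 0.126 → 3 s.f., 0.01163 → 4 s.f., 0.9185 → 4 s.f., 96.7 → 3 s.f.; limit is 3.
Rounded to 3 significant figures: 0.154.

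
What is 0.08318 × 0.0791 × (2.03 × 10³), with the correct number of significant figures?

0.08318 × 0.0791 × (2.03 × 10³) = 13.35646214
Multiplication/division keeps the fewest significant figures: 0.08318 → 4 s.f., 0.0791 → 3 s.f., 2.03 × 10³ → 3 s.f.; limit is 3.
Rounded to 3 significant figures: 13.4.

13.4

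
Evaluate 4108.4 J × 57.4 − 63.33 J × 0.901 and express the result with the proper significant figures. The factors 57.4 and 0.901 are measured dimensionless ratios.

2.36 × 10⁵ J

4108.4 × 57.4 = 235822.16 → 2.36 × 10⁵ J (3 s.f., last digit at the 10^3 place).
63.33 × 0.901 = 57.06033 → 57.1 J (3 s.f., last digit at the 10^-1 place).
Difference: 235765.09967 J; keep the coarser place, 10^3.
Result: 2.36 × 10⁵ J.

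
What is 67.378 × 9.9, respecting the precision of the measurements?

6.7 × 10^2

67.378 × 9.9 = 667.0422
Multiplication/division keeps the fewest significant figures: 67.378 → 5 s.f., 9.9 → 2 s.f.; limit is 2.
Rounded to 2 significant figures: 6.7 × 10^2.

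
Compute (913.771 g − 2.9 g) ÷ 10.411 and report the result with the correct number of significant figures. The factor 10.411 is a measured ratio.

87.49 g

913.771 g − 2.9 g = 910.871 g; the difference is limited to 1 decimal place (4 s.f.).
Carrying full precision, 910.871 ÷ 10.411 = 87.4912112189… g; 10.411 has 5 s.f., so the result keeps min(4, 5) = 4 s.f.
Rounded to 4 significant figures: 87.49 g.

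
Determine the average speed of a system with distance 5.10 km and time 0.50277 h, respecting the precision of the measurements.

average speed = 5.10 km ÷ 0.50277 h = 10.1438033296… km/h.
5.10 has 3 significant figures; 0.50277 has 5.
Division/multiplication keeps the fewest: 3 significant figures.
Rounded: 10.1 km/h.

10.1 km/h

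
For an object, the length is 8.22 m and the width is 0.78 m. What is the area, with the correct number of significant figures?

area = 8.22 m × 0.78 m = 6.4116 m².
8.22 has 3 significant figures; 0.78 has 2.
Division/multiplication keeps the fewest: 2 significant figures.
Rounded: 6.4 m².

6.4 m²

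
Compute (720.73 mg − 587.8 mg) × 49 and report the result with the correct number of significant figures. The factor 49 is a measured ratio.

6.5 × 10³ mg

720.73 mg − 587.8 mg = 132.93 mg; the difference is limited to 1 decimal place (4 s.f.).
Carrying full precision, 132.93 × 49 = 6513.57 mg; 49 has 2 s.f., so the result keeps min(4, 2) = 2 s.f.
Rounded to 2 significant figures: 6.5 × 10³ mg.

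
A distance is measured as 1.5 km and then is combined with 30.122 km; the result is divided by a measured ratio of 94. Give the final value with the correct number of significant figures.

0.34 km

1.5 km + 30.122 km = 31.622 km; the sum is limited to 1 decimal place (3 s.f.).
Carrying full precision, 31.622 ÷ 94 = 0.336404255319… km; 94 has 2 s.f., so the result keeps min(3, 2) = 2 s.f.
Rounded to 2 significant figures: 0.34 km.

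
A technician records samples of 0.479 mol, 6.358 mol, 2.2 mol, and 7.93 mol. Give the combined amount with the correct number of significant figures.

17.0 mol

0.479 mol + 6.358 mol + 2.2 mol + 7.93 mol = 16.967 mol.
Addition/subtraction keeps the fewest decimal places: 0.479 → 3 decimal places, 6.358 → 3 decimal places, 2.2 → 1 decimal place, 7.93 → 2 decimal places; limit is 1.
Rounded to 1 decimal place: 17.0 mol.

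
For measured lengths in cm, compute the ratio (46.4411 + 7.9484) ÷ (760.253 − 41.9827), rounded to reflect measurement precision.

46.4411 + 7.9484 = 54.3895, limited to 4 d.p. → 6 s.f.; 760.253 − 41.9827 = 718.2703, limited to 3 d.p. → 6 s.f.
Carrying full precision, 54.3895 ÷ 718.2703 = 0.0757228859386…; keep min(6, 6) = 6 s.f.
Rounded to 6 significant figures: 0.0757229.

0.0757229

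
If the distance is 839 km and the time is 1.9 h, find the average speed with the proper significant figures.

4.4 × 10² km/h

average speed = 839 km ÷ 1.9 h = 441.578947368… km/h.
839 has 3 significant figures; 1.9 has 2.
Division/multiplication keeps the fewest: 2 significant figures.
Rounded: 4.4 × 10² km/h.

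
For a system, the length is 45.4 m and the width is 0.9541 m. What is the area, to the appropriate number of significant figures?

area = 45.4 m × 0.9541 m = 43.31614 m².
45.4 has 3 significant figures; 0.9541 has 4.
Division/multiplication keeps the fewest: 3 significant figures.
Rounded: 43.3 m².

43.3 m²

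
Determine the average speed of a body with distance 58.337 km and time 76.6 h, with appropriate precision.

average speed = 58.337 km ÷ 76.6 h = 0.761579634465… km/h.
58.337 has 5 significant figures; 76.6 has 3.
Division/multiplication keeps the fewest: 3 significant figures.
Rounded: 0.762 km/h.

0.762 km/h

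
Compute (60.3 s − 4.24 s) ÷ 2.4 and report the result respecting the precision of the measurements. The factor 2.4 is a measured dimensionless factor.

23 s

60.3 s − 4.24 s = 56.06 s; the difference is limited to 1 decimal place (3 s.f.).
Carrying full precision, 56.06 ÷ 2.4 = 23.3583333333… s; 2.4 has 2 s.f., so the result keeps min(3, 2) = 2 s.f.
Rounded to 2 significant figures: 23 s.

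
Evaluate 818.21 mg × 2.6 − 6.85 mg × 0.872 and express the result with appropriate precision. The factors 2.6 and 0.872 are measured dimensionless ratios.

2.1 × 10³ mg

818.21 × 2.6 = 2127.346 → 2.1 × 10³ mg (2 s.f., last digit at the 10^2 place).
6.85 × 0.872 = 5.9732 → 5.97 mg (3 s.f., last digit at the 10^-2 place).
Difference: 2121.3728 mg; keep the coarser place, 10^2.
Result: 2.1 × 10³ mg.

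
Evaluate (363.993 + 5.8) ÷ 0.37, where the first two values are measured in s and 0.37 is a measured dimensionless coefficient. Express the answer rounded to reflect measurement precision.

363.993 s + 5.8 s = 369.793 s; the sum is limited to 1 decimal place (4 s.f.).
Carrying full precision, 369.793 ÷ 0.37 = 999.440540541… s; 0.37 has 2 s.f., so the result keeps min(4, 2) = 2 s.f.
Rounded to 2 significant figures: 1.0 × 10^3 s.

1.0 × 10^3 s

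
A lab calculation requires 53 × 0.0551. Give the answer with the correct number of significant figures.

53 × 0.0551 = 2.9203
Multiplication/division keeps the fewest significant figures: 53 → 2 s.f., 0.0551 → 3 s.f.; limit is 2.
Rounded to 2 significant figures: 2.9.

2.9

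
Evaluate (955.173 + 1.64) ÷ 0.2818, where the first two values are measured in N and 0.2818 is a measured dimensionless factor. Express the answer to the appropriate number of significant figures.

3395 N

955.173 N + 1.64 N = 956.813 N; the sum is limited to 2 decimal places (5 s.f.).
Carrying full precision, 956.813 ÷ 0.2818 = 3395.36195884… N; 0.2818 has 4 s.f., so the result keeps min(5, 4) = 4 s.f.
Rounded to 4 significant figures: 3395 N.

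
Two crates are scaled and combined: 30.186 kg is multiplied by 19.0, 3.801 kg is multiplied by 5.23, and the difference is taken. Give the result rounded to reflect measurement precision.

554 kg

30.186 × 19.0 = 573.534 → 574 kg (3 s.f., last digit at the 10^0 place).
3.801 × 5.23 = 19.87923 → 19.9 kg (3 s.f., last digit at the 10^-1 place).
Difference: 553.65477 kg; keep the coarser place, 10^0.
Result: 554 kg.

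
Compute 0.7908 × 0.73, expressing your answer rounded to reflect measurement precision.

0.58

0.7908 × 0.73 = 0.577284
Multiplication/division keeps the fewest significant figures: 0.7908 → 4 s.f., 0.73 → 2 s.f.; limit is 2.
Rounded to 2 significant figures: 0.58.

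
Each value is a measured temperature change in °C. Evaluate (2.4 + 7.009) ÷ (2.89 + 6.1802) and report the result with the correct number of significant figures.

1.0

2.4 + 7.009 = 9.409, limited to 1 d.p. → 2 s.f.; 2.89 + 6.1802 = 9.0702, limited to 2 d.p. → 3 s.f.
Carrying full precision, 9.409 ÷ 9.0702 = 1.03735309034…; keep min(2, 3) = 2 s.f.
Rounded to 2 significant figures: 1.0.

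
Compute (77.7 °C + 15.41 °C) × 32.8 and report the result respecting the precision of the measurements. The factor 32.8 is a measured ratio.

77.7 °C + 15.41 °C = 93.11 °C; the sum is limited to 1 decimal place (3 s.f.).
Carrying full precision, 93.11 × 32.8 = 3054.008 °C; 32.8 has 3 s.f., so the result keeps min(3, 3) = 3 s.f.
Rounded to 3 significant figures: 3.05 × 10³ °C.

3.05 × 10³ °C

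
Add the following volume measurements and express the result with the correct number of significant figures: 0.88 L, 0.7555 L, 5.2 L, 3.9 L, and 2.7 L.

13.4 L

0.88 L + 0.7555 L + 5.2 L + 3.9 L + 2.7 L = 13.4355 L.
Addition/subtraction keeps the fewest decimal places: 0.88 → 2 decimal places, 0.7555 → 4 decimal places, 5.2 → 1 decimal place, 3.9 → 1 decimal place, 2.7 → 1 decimal place; limit is 1.
Rounded to 1 decimal place: 13.4 L.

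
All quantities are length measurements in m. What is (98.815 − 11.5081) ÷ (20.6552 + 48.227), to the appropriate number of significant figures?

1.2675

98.815 − 11.5081 = 87.3069, limited to 3 d.p. → 5 s.f.; 20.6552 + 48.227 = 68.8822, limited to 3 d.p. → 5 s.f.
Carrying full precision, 87.3069 ÷ 68.8822 = 1.26748129415…; keep min(5, 5) = 5 s.f.
Rounded to 5 significant figures: 1.2675.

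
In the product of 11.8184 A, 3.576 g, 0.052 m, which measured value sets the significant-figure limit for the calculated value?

11.8184 A → 6 s.f.; 3.576 g → 4 s.f.; 0.052 m → 2 s.f.
The fewest is 2 significant figures, from 0.052 m.

0.052 m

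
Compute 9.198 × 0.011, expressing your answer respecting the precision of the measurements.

0.10

9.198 × 0.011 = 0.101178
Multiplication/division keeps the fewest significant figures: 9.198 → 4 s.f., 0.011 → 2 s.f.; limit is 2.
Rounded to 2 significant figures: 0.10.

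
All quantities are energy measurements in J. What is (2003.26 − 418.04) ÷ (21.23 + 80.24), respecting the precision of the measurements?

2003.26 − 418.04 = 1585.22, limited to 2 d.p. → 6 s.f.; 21.23 + 80.24 = 101.47, limited to 2 d.p. → 5 s.f.
Carrying full precision, 1585.22 ÷ 101.47 = 15.6225485365…; keep min(6, 5) = 5 s.f.
Rounded to 5 significant figures: 15.623.

15.623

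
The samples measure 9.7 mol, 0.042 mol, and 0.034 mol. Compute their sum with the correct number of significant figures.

9.8 mol

9.7 mol + 0.042 mol + 0.034 mol = 9.776 mol.
Addition/subtraction keeps the fewest decimal places: 9.7 → 1 decimal place, 0.042 → 3 decimal places, 0.034 → 3 decimal places; limit is 1.
Rounded to 1 decimal place: 9.8 mol.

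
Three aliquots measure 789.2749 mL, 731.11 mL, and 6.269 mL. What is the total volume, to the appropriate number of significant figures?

789.2749 mL + 731.11 mL + 6.269 mL = 1526.6539 mL.
Addition/subtraction keeps the fewest decimal places: 789.2749 → 4 decimal places, 731.11 → 2 decimal places, 6.269 → 3 decimal places; limit is 2.
Rounded to 2 decimal places: 1526.65 mL.

1526.65 mL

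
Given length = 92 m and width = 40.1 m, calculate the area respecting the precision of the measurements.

area = 92 m × 40.1 m = 3689.2 m².
92 has 2 significant figures; 40.1 has 3.
Division/multiplication keeps the fewest: 2 significant figures.
Rounded: 3.7 × 10³ m².

3.7 × 10³ m²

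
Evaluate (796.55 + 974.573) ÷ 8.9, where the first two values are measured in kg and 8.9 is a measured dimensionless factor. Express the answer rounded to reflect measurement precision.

2.0 × 10² kg

796.55 kg + 974.573 kg = 1771.123 kg; the sum is limited to 2 decimal places (6 s.f.).
Carrying full precision, 1771.123 ÷ 8.9 = 199.00258427… kg; 8.9 has 2 s.f., so the result keeps min(6, 2) = 2 s.f.
Rounded to 2 significant figures: 2.0 × 10² kg.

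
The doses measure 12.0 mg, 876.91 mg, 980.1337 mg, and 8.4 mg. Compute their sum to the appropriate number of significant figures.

12.0 mg + 876.91 mg + 980.1337 mg + 8.4 mg = 1877.4437 mg.
Addition/subtraction keeps the fewest decimal places: 12.0 → 1 decimal place, 876.91 → 2 decimal places, 980.1337 → 4 decimal places, 8.4 → 1 decimal place; limit is 1.
Rounded to 1 decimal place: 1877.4 mg.

1877.4 mg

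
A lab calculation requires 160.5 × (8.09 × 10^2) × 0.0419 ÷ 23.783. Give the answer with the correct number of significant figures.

160.5 × (8.09 × 10^2) × 0.0419 ÷ 23.783 = 228.755184375…
Multiplication/division keeps the fewest significant figures: 160.5 → 4 s.f., 8.09 × 10^2 → 3 s.f., 0.0419 → 3 s.f., 23.783 → 5 s.f.; limit is 3.
Rounded to 3 significant figures: 229.

229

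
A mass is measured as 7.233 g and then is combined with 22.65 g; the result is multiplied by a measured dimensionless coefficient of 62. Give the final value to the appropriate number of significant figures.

1.9 × 10^3 g

7.233 g + 22.65 g = 29.883 g; the sum is limited to 2 decimal places (4 s.f.).
Carrying full precision, 29.883 × 62 = 1852.746 g; 62 has 2 s.f., so the result keeps min(4, 2) = 2 s.f.
Rounded to 2 significant figures: 1.9 × 10^3 g.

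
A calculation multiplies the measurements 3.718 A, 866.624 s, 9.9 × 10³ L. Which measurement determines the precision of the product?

9.9 × 10³ L

3.718 A → 4 s.f.; 866.624 s → 6 s.f.; 9.9 × 10³ L → 2 s.f.
The fewest is 2 significant figures, from 9.9 × 10³ L.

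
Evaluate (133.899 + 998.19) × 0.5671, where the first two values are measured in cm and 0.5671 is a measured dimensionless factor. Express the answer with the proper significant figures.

133.899 cm + 998.19 cm = 1132.089 cm; the sum is limited to 2 decimal places (6 s.f.).
Carrying full precision, 1132.089 × 0.5671 = 642.0076719 cm; 0.5671 has 4 s.f., so the result keeps min(6, 4) = 4 s.f.
Rounded to 4 significant figures: 642.0 cm.

642.0 cm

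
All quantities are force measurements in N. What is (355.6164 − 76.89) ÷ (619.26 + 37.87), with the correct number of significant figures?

355.6164 − 76.89 = 278.7264, limited to 2 d.p. → 5 s.f.; 619.26 + 37.87 = 657.13, limited to 2 d.p. → 5 s.f.
Carrying full precision, 278.7264 ÷ 657.13 = 0.424157168292…; keep min(5, 5) = 5 s.f.
Rounded to 5 significant figures: 0.42416.

0.42416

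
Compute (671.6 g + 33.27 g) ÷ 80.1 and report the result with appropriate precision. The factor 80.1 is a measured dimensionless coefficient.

8.80 g

671.6 g + 33.27 g = 704.87 g; the sum is limited to 1 decimal place (4 s.f.).
Carrying full precision, 704.87 ÷ 80.1 = 8.79987515605… g; 80.1 has 3 s.f., so the result keeps min(4, 3) = 3 s.f.
Rounded to 3 significant figures: 8.80 g.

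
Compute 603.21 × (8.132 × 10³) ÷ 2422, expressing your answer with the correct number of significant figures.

603.21 × (8.132 × 10³) ÷ 2422 = 2025.31119736…
Multiplication/division keeps the fewest significant figures: 603.21 → 5 s.f., 8.132 × 10³ → 4 s.f., 2422 → 4 s.f.; limit is 4.
Rounded to 4 significant figures: 2025.

2025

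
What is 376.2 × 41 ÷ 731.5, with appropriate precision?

21

376.2 × 41 ÷ 731.5 = 21.0857142857…
Multiplication/division keeps the fewest significant figures: 376.2 → 4 s.f., 41 → 2 s.f., 731.5 → 4 s.f.; limit is 2.
Rounded to 2 significant figures: 21.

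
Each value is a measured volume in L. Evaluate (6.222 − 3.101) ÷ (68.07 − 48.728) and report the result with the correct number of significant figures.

0.1614

6.222 − 3.101 = 3.121, limited to 3 d.p. → 4 s.f.; 68.07 − 48.728 = 19.342, limited to 2 d.p. → 4 s.f.
Carrying full precision, 3.121 ÷ 19.342 = 0.161358701272…; keep min(4, 4) = 4 s.f.
Rounded to 4 significant figures: 0.1614.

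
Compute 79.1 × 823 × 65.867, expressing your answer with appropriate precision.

79.1 × 823 × 65.867 = 4287895.5931
Multiplication/division keeps the fewest significant figures: 79.1 → 3 s.f., 823 → 3 s.f., 65.867 → 5 s.f.; limit is 3.
Rounded to 3 significant figures: 4.29 × 10^6.

4.29 × 10^6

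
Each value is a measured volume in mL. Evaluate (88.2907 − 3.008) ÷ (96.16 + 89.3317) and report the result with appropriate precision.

88.2907 − 3.008 = 85.2827, limited to 3 d.p. → 5 s.f.; 96.16 + 89.3317 = 185.4917, limited to 2 d.p. → 5 s.f.
Carrying full precision, 85.2827 ÷ 185.4917 = 0.459765585199…; keep min(5, 5) = 5 s.f.
Rounded to 5 significant figures: 0.45977.

0.45977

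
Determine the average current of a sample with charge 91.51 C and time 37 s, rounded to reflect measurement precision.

average current = 91.51 C ÷ 37 s = 2.47324324324… A.
91.51 has 4 significant figures; 37 has 2.
Division/multiplication keeps the fewest: 2 significant figures.
Rounded: 2.5 A.

2.5 A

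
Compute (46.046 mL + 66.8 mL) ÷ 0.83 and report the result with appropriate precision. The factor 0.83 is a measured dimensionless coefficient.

46.046 mL + 66.8 mL = 112.846 mL; the sum is limited to 1 decimal place (4 s.f.).
Carrying full precision, 112.846 ÷ 0.83 = 135.959036145… mL; 0.83 has 2 s.f., so the result keeps min(4, 2) = 2 s.f.
Rounded to 2 significant figures: 1.4 × 10^2 mL.

1.4 × 10^2 mL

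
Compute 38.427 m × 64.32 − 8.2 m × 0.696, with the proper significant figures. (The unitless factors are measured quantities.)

2466 m

38.427 × 64.32 = 2471.62464 → 2472 m (4 s.f., last digit at the 10^0 place).
8.2 × 0.696 = 5.7072 → 5.7 m (2 s.f., last digit at the 10^-1 place).
Difference: 2465.91744 m; keep the coarser place, 10^0.
Result: 2466 m.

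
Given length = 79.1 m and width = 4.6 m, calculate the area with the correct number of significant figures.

area = 79.1 m × 4.6 m = 363.86 m².
79.1 has 3 significant figures; 4.6 has 2.
Division/multiplication keeps the fewest: 2 significant figures.
Rounded: 3.6 × 10^2 m².

3.6 × 10^2 m²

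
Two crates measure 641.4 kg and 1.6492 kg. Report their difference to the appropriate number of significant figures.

639.8 kg

641.4 kg − 1.6492 kg = 639.7508 kg.
Addition/subtraction keeps the fewest decimal places: 641.4 → 1 decimal place, 1.6492 → 4 decimal places; limit is 1.
Rounded to 1 decimal place: 639.8 kg.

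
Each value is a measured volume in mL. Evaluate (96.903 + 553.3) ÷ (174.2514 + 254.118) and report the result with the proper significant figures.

1.518

96.903 + 553.3 = 650.203, limited to 1 d.p. → 4 s.f.; 174.2514 + 254.118 = 428.3694, limited to 3 d.p. → 6 s.f.
Carrying full precision, 650.203 ÷ 428.3694 = 1.51785585058…; keep min(4, 6) = 4 s.f.
Rounded to 4 significant figures: 1.518.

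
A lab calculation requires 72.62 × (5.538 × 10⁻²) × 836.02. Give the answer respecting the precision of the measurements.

3.362 × 10³

72.62 × (5.538 × 10⁻²) × 836.02 = 3362.21795551…
Multiplication/division keeps the fewest significant figures: 72.62 → 4 s.f., 5.538 × 10⁻² → 4 s.f., 836.02 → 5 s.f.; limit is 4.
Rounded to 4 significant figures: 3.362 × 10³.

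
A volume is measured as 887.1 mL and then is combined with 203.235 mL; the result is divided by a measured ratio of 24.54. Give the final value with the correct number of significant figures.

887.1 mL + 203.235 mL = 1090.335 mL; the sum is limited to 1 decimal place (5 s.f.).
Carrying full precision, 1090.335 ÷ 24.54 = 44.4309290954… mL; 24.54 has 4 s.f., so the result keeps min(5, 4) = 4 s.f.
Rounded to 4 significant figures: 44.43 mL.

44.43 mL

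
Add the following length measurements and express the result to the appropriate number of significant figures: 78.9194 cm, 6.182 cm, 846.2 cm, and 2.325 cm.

933.6 cm

78.9194 cm + 6.182 cm + 846.2 cm + 2.325 cm = 933.6264 cm.
Addition/subtraction keeps the fewest decimal places: 78.9194 → 4 decimal places, 6.182 → 3 decimal places, 846.2 → 1 decimal place, 2.325 → 3 decimal places; limit is 1.
Rounded to 1 decimal place: 933.6 cm.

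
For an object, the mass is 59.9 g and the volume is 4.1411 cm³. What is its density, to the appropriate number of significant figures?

14.5 g/cm³

density = 59.9 g ÷ 4.1411 cm³ = 14.4647557412… g/cm³.
59.9 has 3 significant figures; 4.1411 has 5.
Division/multiplication keeps the fewest: 3 significant figures.
Rounded: 14.5 g/cm³.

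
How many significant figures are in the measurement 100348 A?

6

100348: zeros between nonzero digits are significant.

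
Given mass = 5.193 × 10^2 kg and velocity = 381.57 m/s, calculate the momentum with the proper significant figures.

1.981 × 10^5 kg·m/s

momentum = 5.193 × 10^2 kg × 381.57 m/s = 198149.301 kg·m/s.
5.193 × 10^2 has 4 significant figures; 381.57 has 5.
Division/multiplication keeps the fewest: 4 significant figures.
Rounded: 1.981 × 10^5 kg·m/s.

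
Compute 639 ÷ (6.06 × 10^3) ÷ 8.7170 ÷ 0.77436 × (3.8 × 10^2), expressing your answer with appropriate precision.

5.9

639 ÷ (6.06 × 10^3) ÷ 8.7170 ÷ 0.77436 × (3.8 × 10^2) = 5.93610908917…
Multiplication/division keeps the fewest significant figures: 639 → 3 s.f., 6.06 × 10^3 → 3 s.f., 8.7170 → 5 s.f., 0.77436 → 5 s.f., 3.8 × 10^2 → 2 s.f.; limit is 2.
Rounded to 2 significant figures: 5.9.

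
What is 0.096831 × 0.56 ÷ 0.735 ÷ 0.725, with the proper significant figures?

0.096831 × 0.56 ÷ 0.735 ÷ 0.725 = 0.10176
Multiplication/division keeps the fewest significant figures: 0.096831 → 5 s.f., 0.56 → 2 s.f., 0.735 → 3 s.f., 0.725 → 3 s.f.; limit is 2.
Rounded to 2 significant figures: 0.10.

0.10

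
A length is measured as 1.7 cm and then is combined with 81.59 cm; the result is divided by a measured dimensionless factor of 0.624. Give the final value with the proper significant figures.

1.7 cm + 81.59 cm = 83.29 cm; the sum is limited to 1 decimal place (3 s.f.).
Carrying full precision, 83.29 ÷ 0.624 = 133.477564103… cm; 0.624 has 3 s.f., so the result keeps min(3, 3) = 3 s.f.
Rounded to 3 significant figures: 133 cm.

133 cm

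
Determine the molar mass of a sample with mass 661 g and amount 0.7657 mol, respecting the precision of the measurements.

molar mass = 661 g ÷ 0.7657 mol = 863.262374298… g/mol.
661 has 3 significant figures; 0.7657 has 4.
Division/multiplication keeps the fewest: 3 significant figures.
Rounded: 863 g/mol.

863 g/mol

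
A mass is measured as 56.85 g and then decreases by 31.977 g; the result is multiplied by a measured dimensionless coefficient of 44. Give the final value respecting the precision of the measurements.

1.1 × 10³ g

56.85 g − 31.977 g = 24.873 g; the difference is limited to 2 decimal places (4 s.f.).
Carrying full precision, 24.873 × 44 = 1094.412 g; 44 has 2 s.f., so the result keeps min(4, 2) = 2 s.f.
Rounded to 2 significant figures: 1.1 × 10³ g.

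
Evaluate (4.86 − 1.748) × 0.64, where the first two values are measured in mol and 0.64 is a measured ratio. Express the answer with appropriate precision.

2.0 mol

4.86 mol − 1.748 mol = 3.112 mol; the difference is limited to 2 decimal places (3 s.f.).
Carrying full precision, 3.112 × 0.64 = 1.99168 mol; 0.64 has 2 s.f., so the result keeps min(3, 2) = 2 s.f.
Rounded to 2 significant figures: 2.0 mol.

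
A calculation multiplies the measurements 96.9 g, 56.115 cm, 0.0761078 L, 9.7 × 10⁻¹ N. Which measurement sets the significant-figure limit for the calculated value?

9.7 × 10⁻¹ N

96.9 g → 3 s.f.; 56.115 cm → 5 s.f.; 0.0761078 L → 6 s.f.; 9.7 × 10⁻¹ N → 2 s.f.
The fewest is 2 significant figures, from 9.7 × 10⁻¹ N.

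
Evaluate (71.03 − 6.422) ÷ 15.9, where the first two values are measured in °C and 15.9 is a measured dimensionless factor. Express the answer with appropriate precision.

71.03 °C − 6.422 °C = 64.608 °C; the difference is limited to 2 decimal places (4 s.f.).
Carrying full precision, 64.608 ÷ 15.9 = 4.06339622642… °C; 15.9 has 3 s.f., so the result keeps min(4, 3) = 3 s.f.
Rounded to 3 significant figures: 4.06 °C.

4.06 °C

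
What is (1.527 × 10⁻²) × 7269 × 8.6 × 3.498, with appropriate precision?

(1.527 × 10⁻²) × 7269 × 8.6 × 3.498 = 3339.11950376…
Multiplication/division keeps the fewest significant figures: 1.527 × 10⁻² → 4 s.f., 7269 → 4 s.f., 8.6 → 2 s.f., 3.498 → 4 s.f.; limit is 2.
Rounded to 2 significant figures: 3.3 × 10³.

3.3 × 10³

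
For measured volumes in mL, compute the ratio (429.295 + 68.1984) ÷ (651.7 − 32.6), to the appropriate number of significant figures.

429.295 + 68.1984 = 497.4934, limited to 3 d.p. → 6 s.f.; 651.7 − 32.6 = 619.1, limited to 1 d.p. → 4 s.f.
Carrying full precision, 497.4934 ÷ 619.1 = 0.803575189792…; keep min(6, 4) = 4 s.f.
Rounded to 4 significant figures: 0.8036.

0.8036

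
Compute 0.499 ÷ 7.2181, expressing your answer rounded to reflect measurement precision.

0.0691

0.499 ÷ 7.2181 = 0.0691317659772…
Multiplication/division keeps the fewest significant figures: 0.499 → 3 s.f., 7.2181 → 5 s.f.; limit is 3.
Rounded to 3 significant figures: 0.0691.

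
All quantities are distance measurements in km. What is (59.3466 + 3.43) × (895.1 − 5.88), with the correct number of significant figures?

5.582 × 10^4 km²

59.3466 + 3.43 = 62.7766, limited to 2 d.p. → 4 s.f.; 895.1 − 5.88 = 889.22, limited to 1 d.p. → 4 s.f.
Carrying full precision, 62.7766 × 889.22 = 55822.208252; keep min(4, 4) = 4 s.f.
Rounded to 4 significant figures: 5.582 × 10^4 km².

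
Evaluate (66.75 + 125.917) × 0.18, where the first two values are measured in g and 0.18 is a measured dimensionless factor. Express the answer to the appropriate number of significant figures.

35 g

66.75 g + 125.917 g = 192.667 g; the sum is limited to 2 decimal places (5 s.f.).
Carrying full precision, 192.667 × 0.18 = 34.68006 g; 0.18 has 2 s.f., so the result keeps min(5, 2) = 2 s.f.
Rounded to 2 significant figures: 35 g.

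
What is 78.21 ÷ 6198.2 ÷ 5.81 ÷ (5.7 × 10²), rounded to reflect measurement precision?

78.21 ÷ 6198.2 ÷ 5.81 ÷ (5.7 × 10²) = 0.00000381018192211…
Multiplication/division keeps the fewest significant figures: 78.21 → 4 s.f., 6198.2 → 5 s.f., 5.81 → 3 s.f., 5.7 × 10² → 2 s.f.; limit is 2.
Rounded to 2 significant figures: 3.8 × 10⁻⁶.

3.8 × 10⁻⁶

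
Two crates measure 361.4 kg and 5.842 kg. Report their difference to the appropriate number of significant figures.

361.4 kg − 5.842 kg = 355.558 kg.
Addition/subtraction keeps the fewest decimal places: 361.4 → 1 decimal place, 5.842 → 3 decimal places; limit is 1.
Rounded to 1 decimal place: 3.556 × 10^2 kg.

3.556 × 10^2 kg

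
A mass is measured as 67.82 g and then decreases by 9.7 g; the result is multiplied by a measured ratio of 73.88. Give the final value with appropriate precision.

4.29 × 10^3 g

67.82 g − 9.7 g = 58.12 g; the difference is limited to 1 decimal place (3 s.f.).
Carrying full precision, 58.12 × 73.88 = 4293.9056 g; 73.88 has 4 s.f., so the result keeps min(3, 4) = 3 s.f.
Rounded to 3 significant figures: 4.29 × 10^3 g.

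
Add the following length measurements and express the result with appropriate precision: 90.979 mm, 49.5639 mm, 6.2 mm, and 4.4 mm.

90.979 mm + 49.5639 mm + 6.2 mm + 4.4 mm = 151.1429 mm.
Addition/subtraction keeps the fewest decimal places: 90.979 → 3 decimal places, 49.5639 → 4 decimal places, 6.2 → 1 decimal place, 4.4 → 1 decimal place; limit is 1.
Rounded to 1 decimal place: 151.1 mm.

151.1 mm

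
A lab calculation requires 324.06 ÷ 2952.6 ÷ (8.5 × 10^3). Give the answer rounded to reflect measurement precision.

1.3 × 10^-5

324.06 ÷ 2952.6 ÷ (8.5 × 10^3) = 0.0000129122488256…
Multiplication/division keeps the fewest significant figures: 324.06 → 5 s.f., 2952.6 → 5 s.f., 8.5 × 10^3 → 2 s.f.; limit is 2.
Rounded to 2 significant figures: 1.3 × 10^-5.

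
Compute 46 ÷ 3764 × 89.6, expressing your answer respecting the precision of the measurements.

46 ÷ 3764 × 89.6 = 1.0950053135…
Multiplication/division keeps the fewest significant figures: 46 → 2 s.f., 3764 → 4 s.f., 89.6 → 3 s.f.; limit is 2.
Rounded to 2 significant figures: 1.1.

1.1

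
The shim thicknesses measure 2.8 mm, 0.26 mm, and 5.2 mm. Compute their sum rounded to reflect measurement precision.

2.8 mm + 0.26 mm + 5.2 mm = 8.26 mm.
Addition/subtraction keeps the fewest decimal places: 2.8 → 1 decimal place, 0.26 → 2 decimal places, 5.2 → 1 decimal place; limit is 1.
Rounded to 1 decimal place: 8.3 mm.

8.3 mm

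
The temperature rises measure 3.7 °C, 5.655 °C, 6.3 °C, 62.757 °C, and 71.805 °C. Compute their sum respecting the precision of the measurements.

150.2 °C

3.7 °C + 5.655 °C + 6.3 °C + 62.757 °C + 71.805 °C = 150.217 °C.
Addition/subtraction keeps the fewest decimal places: 3.7 → 1 decimal place, 5.655 → 3 decimal places, 6.3 → 1 decimal place, 62.757 → 3 decimal places, 71.805 → 3 decimal places; limit is 1.
Rounded to 1 decimal place: 150.2 °C.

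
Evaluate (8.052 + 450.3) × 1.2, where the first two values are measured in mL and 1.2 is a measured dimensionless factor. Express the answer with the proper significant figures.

5.5 × 10² mL

8.052 mL + 450.3 mL = 458.352 mL; the sum is limited to 1 decimal place (4 s.f.).
Carrying full precision, 458.352 × 1.2 = 550.0224 mL; 1.2 has 2 s.f., so the result keeps min(4, 2) = 2 s.f.
Rounded to 2 significant figures: 5.5 × 10² mL.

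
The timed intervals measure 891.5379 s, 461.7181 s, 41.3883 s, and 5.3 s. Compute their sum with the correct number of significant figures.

1399.9 s

891.5379 s + 461.7181 s + 41.3883 s + 5.3 s = 1399.9443 s.
Addition/subtraction keeps the fewest decimal places: 891.5379 → 4 decimal places, 461.7181 → 4 decimal places, 41.3883 → 4 decimal places, 5.3 → 1 decimal place; limit is 1.
Rounded to 1 decimal place: 1399.9 s.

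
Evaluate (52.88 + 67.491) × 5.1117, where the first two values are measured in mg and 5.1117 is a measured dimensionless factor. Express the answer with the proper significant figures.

52.88 mg + 67.491 mg = 120.371 mg; the sum is limited to 2 decimal places (5 s.f.).
Carrying full precision, 120.371 × 5.1117 = 615.3004407 mg; 5.1117 has 5 s.f., so the result keeps min(5, 5) = 5 s.f.
Rounded to 5 significant figures: 615.30 mg.

615.30 mg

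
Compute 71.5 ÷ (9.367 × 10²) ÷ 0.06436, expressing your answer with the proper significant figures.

71.5 ÷ (9.367 × 10²) ÷ 0.06436 = 1.18601310035…
Multiplication/division keeps the fewest significant figures: 71.5 → 3 s.f., 9.367 × 10² → 4 s.f., 0.06436 → 4 s.f.; limit is 3.
Rounded to 3 significant figures: 1.19.

1.19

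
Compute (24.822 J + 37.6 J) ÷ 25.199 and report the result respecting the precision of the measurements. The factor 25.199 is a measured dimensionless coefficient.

2.48 J

24.822 J + 37.6 J = 62.422 J; the sum is limited to 1 decimal place (3 s.f.).
Carrying full precision, 62.422 ÷ 25.199 = 2.47716179213… J; 25.199 has 5 s.f., so the result keeps min(3, 5) = 3 s.f.
Rounded to 3 significant figures: 2.48 J.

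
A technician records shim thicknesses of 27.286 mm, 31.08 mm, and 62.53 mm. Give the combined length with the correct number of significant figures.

120.90 mm

27.286 mm + 31.08 mm + 62.53 mm = 120.896 mm.
Addition/subtraction keeps the fewest decimal places: 27.286 → 3 decimal places, 31.08 → 2 decimal places, 62.53 → 2 decimal places; limit is 2.
Rounded to 2 decimal places: 120.90 mm.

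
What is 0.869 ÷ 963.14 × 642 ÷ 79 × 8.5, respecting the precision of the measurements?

0.062

0.869 ÷ 963.14 × 642 ÷ 79 × 8.5 = 0.0623242726914…
Multiplication/division keeps the fewest significant figures: 0.869 → 3 s.f., 963.14 → 5 s.f., 642 → 3 s.f., 79 → 2 s.f., 8.5 → 2 s.f.; limit is 2.
Rounded to 2 significant figures: 0.062.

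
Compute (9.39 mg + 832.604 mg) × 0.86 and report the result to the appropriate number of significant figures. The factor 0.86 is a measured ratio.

7.2 × 10² mg

9.39 mg + 832.604 mg = 841.994 mg; the sum is limited to 2 decimal places (5 s.f.).
Carrying full precision, 841.994 × 0.86 = 724.11484 mg; 0.86 has 2 s.f., so the result keeps min(5, 2) = 2 s.f.
Rounded to 2 significant figures: 7.2 × 10² mg.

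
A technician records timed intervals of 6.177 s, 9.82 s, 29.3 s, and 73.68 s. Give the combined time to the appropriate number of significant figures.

119.0 s

6.177 s + 9.82 s + 29.3 s + 73.68 s = 118.977 s.
Addition/subtraction keeps the fewest decimal places: 6.177 → 3 decimal places, 9.82 → 2 decimal places, 29.3 → 1 decimal place, 73.68 → 2 decimal places; limit is 1.
Rounded to 1 decimal place: 119.0 s.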